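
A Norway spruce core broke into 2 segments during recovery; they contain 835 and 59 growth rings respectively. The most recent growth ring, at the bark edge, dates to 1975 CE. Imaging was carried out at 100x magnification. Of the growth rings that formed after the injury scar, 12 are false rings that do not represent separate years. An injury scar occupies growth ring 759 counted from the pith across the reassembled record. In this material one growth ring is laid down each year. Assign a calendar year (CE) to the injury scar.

1852 CE

Total growth rings = 835 + 59 = 894.
The injury scar sits at growth ring 759 from the pith, so 894 − 759 = 135 growth rings formed after it.
Removing the 12 false growth rings leaves 135 − 12 = 123 true growth rings beyond the injury scar.
The growth ring at the bark edge is 1975 CE, so the injury scar dates to 1975 − 123 = 1852 CE.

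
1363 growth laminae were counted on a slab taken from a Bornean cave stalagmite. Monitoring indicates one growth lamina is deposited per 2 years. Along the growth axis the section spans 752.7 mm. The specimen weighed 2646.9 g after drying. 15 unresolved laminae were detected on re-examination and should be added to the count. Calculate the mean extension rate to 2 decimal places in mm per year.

0.27 mm per year

True growth lamina count = 1363 + 15 = 1378.
At 2 years per growth lamina, 1378 × 2 = 2756 years.
Mean rate = 752.7 mm / 2756 years ≈ 0.27 mm per year.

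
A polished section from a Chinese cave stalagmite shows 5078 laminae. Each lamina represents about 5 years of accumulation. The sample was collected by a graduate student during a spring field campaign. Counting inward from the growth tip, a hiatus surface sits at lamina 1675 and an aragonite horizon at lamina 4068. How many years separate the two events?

11965 yr

4068 − 1675 = 2393 laminae lie between the two events.
At 5 years per lamina, 2393 × 5 = 11965 years.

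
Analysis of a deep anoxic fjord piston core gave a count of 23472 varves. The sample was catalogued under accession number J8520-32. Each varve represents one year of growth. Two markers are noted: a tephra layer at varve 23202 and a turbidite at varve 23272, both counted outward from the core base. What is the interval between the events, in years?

70 years

23272 − 23202 = 70 varves lie between the two events.
That is 70 years at one varve per year.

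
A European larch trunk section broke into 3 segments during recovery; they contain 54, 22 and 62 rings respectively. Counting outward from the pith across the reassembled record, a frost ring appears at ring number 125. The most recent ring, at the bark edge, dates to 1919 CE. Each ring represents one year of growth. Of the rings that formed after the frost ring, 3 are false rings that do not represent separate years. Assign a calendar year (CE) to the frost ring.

Total rings = 54 + 22 + 62 = 138.
138 − 125 = 13 rings lie beyond the frost ring toward the bark edge.
Removing the 3 false rings leaves 13 − 3 = 10 true rings beyond the frost ring.
The ring at the bark edge is 1919 CE, so the frost ring dates to 1919 − 10 = 1909 CE.

1909 CE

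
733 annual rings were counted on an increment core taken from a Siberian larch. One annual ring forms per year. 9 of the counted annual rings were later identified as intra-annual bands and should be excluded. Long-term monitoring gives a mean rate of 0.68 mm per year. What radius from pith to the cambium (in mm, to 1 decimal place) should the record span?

Adjusted count: 733 − 9 = 724 annual rings.
724 years at 0.68 mm/year gives 0.68 × 724 = 492.3 mm.

492.3 mm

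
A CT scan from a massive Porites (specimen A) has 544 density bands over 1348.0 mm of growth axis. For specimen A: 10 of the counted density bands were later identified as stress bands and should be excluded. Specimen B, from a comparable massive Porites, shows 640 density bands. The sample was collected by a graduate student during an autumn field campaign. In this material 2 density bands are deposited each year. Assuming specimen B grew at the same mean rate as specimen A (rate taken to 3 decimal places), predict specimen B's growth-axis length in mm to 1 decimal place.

Specimen A: after corrections the count is 544 − 10 = 534 density bands.
Specimen A: 534 density bands at 2 per year is 534 / 2 = 267 years.
A: Mean rate = 1348.0 mm / 267 years ≈ 5.049 mm/year.
Specimen B: with 2 density bands per year, 640 / 2 = 320 years. For B, 5.049 mm/year × 320 years = 1615.7 mm.

1615.7 mm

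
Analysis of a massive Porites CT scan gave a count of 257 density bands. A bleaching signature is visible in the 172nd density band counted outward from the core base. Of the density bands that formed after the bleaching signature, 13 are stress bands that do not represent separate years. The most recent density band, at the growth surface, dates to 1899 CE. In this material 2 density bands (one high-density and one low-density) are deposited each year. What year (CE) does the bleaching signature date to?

1863 CE

257 − 172 = 85 density bands lie beyond the bleaching signature toward the growth surface.
Removing the 13 false density bands leaves 85 − 13 = 72 true density bands beyond the bleaching signature.
72 density bands at 2 per year is 72 / 2 = 36 years.
1899 − 36 = 1863 CE.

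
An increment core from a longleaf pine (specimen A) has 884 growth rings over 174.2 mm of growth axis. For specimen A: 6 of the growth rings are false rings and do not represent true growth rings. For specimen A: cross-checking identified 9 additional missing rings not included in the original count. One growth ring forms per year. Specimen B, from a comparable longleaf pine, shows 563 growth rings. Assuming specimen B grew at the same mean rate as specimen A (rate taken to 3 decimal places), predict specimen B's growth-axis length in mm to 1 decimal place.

110.3 mm

Specimen A: true growth ring count = 884 − 6 + 9 = 887.
A: Mean rate = 174.2 mm / 887 years ≈ 0.196 mm per year.
Length of B = 0.196 × 563 = 110.3 mm.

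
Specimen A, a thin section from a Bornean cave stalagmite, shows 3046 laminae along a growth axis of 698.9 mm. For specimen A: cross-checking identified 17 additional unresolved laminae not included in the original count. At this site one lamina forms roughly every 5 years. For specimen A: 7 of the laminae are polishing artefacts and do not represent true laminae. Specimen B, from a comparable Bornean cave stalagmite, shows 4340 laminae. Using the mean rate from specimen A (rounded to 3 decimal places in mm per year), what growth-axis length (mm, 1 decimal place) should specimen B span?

Specimen A: adjusted count: 3046 − 7 + 17 = 3056 laminae.
Specimen A: at 5 years per lamina, 3056 × 5 = 15280 years.
A: 698.9 mm over 15280 years gives 698.9 / 15280 ≈ 0.046 mm/yr.
Specimen B: at 5 years per lamina, 4340 × 5 = 21700 years. B's length ≈ 0.046 × 21700 = 998.2 mm.

998.2 mm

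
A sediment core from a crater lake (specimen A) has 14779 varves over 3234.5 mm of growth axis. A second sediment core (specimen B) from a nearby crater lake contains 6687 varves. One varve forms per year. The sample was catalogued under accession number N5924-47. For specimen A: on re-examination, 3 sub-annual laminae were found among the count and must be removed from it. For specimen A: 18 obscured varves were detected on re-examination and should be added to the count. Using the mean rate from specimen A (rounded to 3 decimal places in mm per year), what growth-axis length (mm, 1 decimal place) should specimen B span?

Specimen A: adjusted count: 14779 − 3 + 18 = 14794 varves.
A: Extension rate ≈ 3234.5 / 14794 = 0.219 mm/yr.
For B, 0.219 mm/year × 6687 years = 1464.5 mm.

1464.5 mm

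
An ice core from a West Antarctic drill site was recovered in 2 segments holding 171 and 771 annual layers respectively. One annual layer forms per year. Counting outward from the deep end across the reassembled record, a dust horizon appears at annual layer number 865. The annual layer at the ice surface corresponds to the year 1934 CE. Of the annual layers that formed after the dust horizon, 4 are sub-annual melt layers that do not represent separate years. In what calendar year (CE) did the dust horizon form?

Total annual layers = 171 + 771 = 942.
942 − 865 = 77 annual layers lie beyond the dust horizon toward the ice surface.
Removing the 4 false annual layers leaves 77 − 4 = 73 true annual layers beyond the dust horizon.
1934 − 73 = 1861 CE.

1861 CE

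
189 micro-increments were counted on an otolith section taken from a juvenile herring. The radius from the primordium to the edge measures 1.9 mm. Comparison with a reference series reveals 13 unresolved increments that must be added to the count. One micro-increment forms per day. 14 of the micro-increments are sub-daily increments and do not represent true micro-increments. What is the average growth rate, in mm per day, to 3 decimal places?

0.010 mm per day

After corrections the count is 189 − 14 + 13 = 188 micro-increments.
Mean rate = 1.9 mm / 188 days ≈ 0.010 mm per day.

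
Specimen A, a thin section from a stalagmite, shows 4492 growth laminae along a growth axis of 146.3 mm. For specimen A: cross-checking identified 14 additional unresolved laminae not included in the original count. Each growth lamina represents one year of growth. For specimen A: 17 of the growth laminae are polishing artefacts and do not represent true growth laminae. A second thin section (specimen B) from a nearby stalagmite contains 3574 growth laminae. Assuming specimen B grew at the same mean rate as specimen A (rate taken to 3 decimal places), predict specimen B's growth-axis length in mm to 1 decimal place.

Specimen A: adjusted count: 4492 − 17 + 14 = 4489 growth laminae.
A: Mean rate = 146.3 mm / 4489 years ≈ 0.033 mm/yr.
B's length ≈ 0.033 × 3574 = 117.9 mm.

117.9 mm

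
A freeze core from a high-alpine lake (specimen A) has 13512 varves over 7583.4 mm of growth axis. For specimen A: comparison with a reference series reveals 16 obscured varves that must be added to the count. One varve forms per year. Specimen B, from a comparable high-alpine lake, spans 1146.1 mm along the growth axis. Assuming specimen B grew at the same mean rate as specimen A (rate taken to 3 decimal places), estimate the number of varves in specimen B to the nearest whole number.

2043 varves

Specimen A: true varve count = 13512 + 16 = 13528.
A: 7583.4 mm over 13528 years gives 7583.4 / 13528 ≈ 0.561 mm per year.
B spans 1146.1 / 0.561 = 2042.96 years ≈ 2043 varves.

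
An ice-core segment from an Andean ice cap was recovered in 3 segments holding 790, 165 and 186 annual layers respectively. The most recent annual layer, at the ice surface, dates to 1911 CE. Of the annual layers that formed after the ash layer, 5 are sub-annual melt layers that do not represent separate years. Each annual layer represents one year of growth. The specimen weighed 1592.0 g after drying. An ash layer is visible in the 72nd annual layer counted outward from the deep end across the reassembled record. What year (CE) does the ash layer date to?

847 CE

Total annual layers = 790 + 165 + 186 = 1141.
1141 − 72 = 1069 annual layers lie beyond the ash layer toward the ice surface.
Removing the 5 false annual layers leaves 1069 − 5 = 1064 true annual layers beyond the ash layer.
1911 − 1064 = 847 CE.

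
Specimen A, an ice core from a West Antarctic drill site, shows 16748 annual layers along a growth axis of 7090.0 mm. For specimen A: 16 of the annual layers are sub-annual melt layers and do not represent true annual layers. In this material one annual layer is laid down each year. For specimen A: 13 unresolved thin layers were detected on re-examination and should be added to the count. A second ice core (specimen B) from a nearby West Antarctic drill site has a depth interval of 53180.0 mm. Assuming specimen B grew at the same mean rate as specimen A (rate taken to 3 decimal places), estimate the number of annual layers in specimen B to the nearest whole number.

Specimen A: after corrections the count is 16748 − 16 + 13 = 16745 annual layers.
A: Mean rate = 7090.0 mm / 16745 years ≈ 0.423 mm/yr.
B spans 53180.0 / 0.423 = 125721.04 years ≈ 125721 annual layers.

125721 annual layers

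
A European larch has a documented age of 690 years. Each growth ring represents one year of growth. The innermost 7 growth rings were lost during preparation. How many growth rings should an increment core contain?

One growth ring per year gives 690 growth rings over 690 years.
690 − 7 missed = 683 growth rings expected in the prepared section.

683 growth rings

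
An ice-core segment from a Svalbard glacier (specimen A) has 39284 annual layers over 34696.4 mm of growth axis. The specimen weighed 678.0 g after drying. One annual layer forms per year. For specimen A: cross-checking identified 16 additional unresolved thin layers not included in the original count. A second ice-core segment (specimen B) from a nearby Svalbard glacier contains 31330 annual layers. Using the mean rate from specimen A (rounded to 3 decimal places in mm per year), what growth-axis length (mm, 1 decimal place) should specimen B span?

27664.4 mm

Specimen A: correcting the raw count gives 39284 + 16 = 39300 true annual layers.
A: Extension rate ≈ 34696.4 / 39300 = 0.883 mm/year.
Length of B = 0.883 × 31330 = 27664.4 mm.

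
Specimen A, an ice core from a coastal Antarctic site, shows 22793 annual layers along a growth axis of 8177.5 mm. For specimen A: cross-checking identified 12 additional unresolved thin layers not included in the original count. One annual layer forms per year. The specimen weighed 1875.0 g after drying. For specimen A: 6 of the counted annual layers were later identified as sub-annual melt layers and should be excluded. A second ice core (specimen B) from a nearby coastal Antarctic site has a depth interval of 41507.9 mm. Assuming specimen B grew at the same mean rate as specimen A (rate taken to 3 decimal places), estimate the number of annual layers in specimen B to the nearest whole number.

Specimen A: adjusted count: 22793 − 6 + 12 = 22799 annual layers.
A: 8177.5 mm over 22799 years gives 8177.5 / 22799 ≈ 0.359 mm per year.
B spans 41507.9 / 0.359 = 115620.89 years ≈ 115621 annual layers.

115621 annual layers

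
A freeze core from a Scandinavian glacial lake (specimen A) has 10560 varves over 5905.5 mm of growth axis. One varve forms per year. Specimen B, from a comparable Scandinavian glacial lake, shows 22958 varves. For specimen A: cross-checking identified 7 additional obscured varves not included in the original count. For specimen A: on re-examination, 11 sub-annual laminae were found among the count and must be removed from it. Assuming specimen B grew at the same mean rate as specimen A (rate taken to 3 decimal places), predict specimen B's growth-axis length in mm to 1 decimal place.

Specimen A: adjusted count: 10560 − 11 + 7 = 10556 varves.
A: Extension rate ≈ 5905.5 / 10556 = 0.559 mm/year.
B's length ≈ 0.559 × 22958 = 12833.5 mm.

12833.5 mm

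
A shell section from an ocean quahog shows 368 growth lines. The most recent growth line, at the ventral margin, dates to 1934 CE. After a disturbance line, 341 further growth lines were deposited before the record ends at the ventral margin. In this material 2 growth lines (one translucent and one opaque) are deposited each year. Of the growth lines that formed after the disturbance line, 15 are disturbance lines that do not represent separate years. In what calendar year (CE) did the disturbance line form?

There are 341 growth lines younger than the disturbance line.
Removing the 15 false growth lines leaves 341 − 15 = 326 true growth lines beyond the disturbance line.
326 growth lines at 2 per year is 326 / 2 = 163 years.
1934 − 163 = 1771 CE.

1771 CE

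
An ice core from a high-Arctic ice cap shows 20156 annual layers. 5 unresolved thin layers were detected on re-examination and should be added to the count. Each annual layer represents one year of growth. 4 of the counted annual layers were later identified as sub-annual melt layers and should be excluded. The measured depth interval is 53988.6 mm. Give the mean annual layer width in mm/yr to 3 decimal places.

2.678 mm/yr

Adjusted count: 20156 − 4 + 5 = 20157 annual layers.
53988.6 mm over 20157 years gives 53988.6 / 20157 ≈ 2.678 mm/yr.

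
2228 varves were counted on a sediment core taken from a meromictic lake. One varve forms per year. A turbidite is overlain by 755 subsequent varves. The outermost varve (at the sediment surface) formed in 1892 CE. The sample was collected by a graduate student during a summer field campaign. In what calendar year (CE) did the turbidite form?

755 varves formed after the turbidite.
The varve at the sediment surface is 1892 CE, so the turbidite dates to 1892 − 755 = 1137 CE.

1137 CE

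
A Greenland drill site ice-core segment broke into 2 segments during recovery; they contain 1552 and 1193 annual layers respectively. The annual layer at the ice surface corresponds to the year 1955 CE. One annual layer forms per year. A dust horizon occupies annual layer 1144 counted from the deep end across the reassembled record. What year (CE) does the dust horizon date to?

Total annual layers = 1552 + 1193 = 2745.
2745 − 1144 = 1601 annual layers lie beyond the dust horizon toward the ice surface.
1955 − 1601 = 354 CE.

354 CE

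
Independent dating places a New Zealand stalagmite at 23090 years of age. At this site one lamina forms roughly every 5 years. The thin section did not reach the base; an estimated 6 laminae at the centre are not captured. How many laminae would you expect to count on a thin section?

4612 laminae

One lamina every 5 years means 23090 / 5 = 4618 laminae.
Less the 6 uncaptured laminae: 4618 − 6 = 4612.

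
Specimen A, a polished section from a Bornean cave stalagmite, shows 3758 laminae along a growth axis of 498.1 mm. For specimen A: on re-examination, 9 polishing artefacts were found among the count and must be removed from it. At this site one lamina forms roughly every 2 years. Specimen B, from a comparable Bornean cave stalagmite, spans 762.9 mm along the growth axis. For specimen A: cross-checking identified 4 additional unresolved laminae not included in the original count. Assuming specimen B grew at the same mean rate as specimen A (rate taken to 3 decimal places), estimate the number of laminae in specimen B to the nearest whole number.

Specimen A: adjusted count: 3758 − 9 + 4 = 3753 laminae.
Specimen A: at 2 years per lamina, 3753 × 2 = 7506 years.
A: Mean rate = 498.1 mm / 7506 years ≈ 0.066 mm/year.
Specimen B: 762.9 mm / 0.066 mm per year = 11559.09 years; at 2 years per lamina that is 11559.09 / 2 ≈ 5780 laminae.

5780 laminae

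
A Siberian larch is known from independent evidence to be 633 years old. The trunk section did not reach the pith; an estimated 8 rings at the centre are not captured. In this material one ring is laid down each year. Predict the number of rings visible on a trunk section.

625 rings

Expected rings over 633 years: 633.
633 − 8 missed = 625 rings expected in the prepared section.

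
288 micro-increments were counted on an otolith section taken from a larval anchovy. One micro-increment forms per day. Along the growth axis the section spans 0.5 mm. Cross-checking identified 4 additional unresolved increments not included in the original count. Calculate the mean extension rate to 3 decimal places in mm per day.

0.002 mm per day

Correcting the raw count gives 288 + 4 = 292 true micro-increments.
Extension rate ≈ 0.5 / 292 = 0.002 mm per day.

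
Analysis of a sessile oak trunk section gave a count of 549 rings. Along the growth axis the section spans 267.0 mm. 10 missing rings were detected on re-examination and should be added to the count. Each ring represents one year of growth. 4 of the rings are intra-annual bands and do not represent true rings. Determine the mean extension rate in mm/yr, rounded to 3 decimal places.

0.481 mm/yr

Correcting the raw count gives 549 − 4 + 10 = 555 true rings.
Extension rate ≈ 267.0 / 555 = 0.481 mm/yr.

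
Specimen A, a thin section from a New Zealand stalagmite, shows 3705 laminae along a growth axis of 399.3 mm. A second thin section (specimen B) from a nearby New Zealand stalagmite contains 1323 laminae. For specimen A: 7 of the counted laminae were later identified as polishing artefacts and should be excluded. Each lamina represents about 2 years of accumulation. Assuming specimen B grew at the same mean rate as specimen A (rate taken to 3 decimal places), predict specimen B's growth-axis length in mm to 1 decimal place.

142.9 mm

Specimen A: correcting the raw count gives 3705 − 7 = 3698 true laminae.
Specimen A: 3698 laminae at 2 years each span 3698 × 2 = 7396 years.
A: Mean rate = 399.3 mm / 7396 years ≈ 0.054 mm/year.
Specimen B: at 2 years per lamina, 1323 × 2 = 2646 years. For B, 0.054 mm/year × 2646 years = 142.9 mm.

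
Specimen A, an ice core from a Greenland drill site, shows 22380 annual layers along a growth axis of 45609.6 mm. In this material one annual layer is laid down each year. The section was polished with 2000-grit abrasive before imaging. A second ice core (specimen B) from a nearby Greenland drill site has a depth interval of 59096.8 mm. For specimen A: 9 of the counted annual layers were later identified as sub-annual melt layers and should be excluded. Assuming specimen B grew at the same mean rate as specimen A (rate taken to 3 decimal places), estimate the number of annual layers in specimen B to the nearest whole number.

Specimen A: correcting the raw count gives 22380 − 9 = 22371 true annual layers.
A: Extension rate ≈ 45609.6 / 22371 = 2.039 mm per year.
B spans 59096.8 / 2.039 = 28983.23 years ≈ 28983 annual layers.

28983 annual layers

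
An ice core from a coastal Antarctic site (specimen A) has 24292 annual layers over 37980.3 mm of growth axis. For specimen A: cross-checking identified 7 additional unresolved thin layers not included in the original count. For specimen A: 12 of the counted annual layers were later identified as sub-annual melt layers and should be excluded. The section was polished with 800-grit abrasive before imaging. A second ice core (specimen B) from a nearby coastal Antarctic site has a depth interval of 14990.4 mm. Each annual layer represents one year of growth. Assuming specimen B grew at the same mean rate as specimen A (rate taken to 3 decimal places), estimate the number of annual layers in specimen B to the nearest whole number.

9585 annual layers

Specimen A: after corrections the count is 24292 − 12 + 7 = 24287 annual layers.
A: Mean rate = 37980.3 mm / 24287 years ≈ 1.564 mm per year.
For B, 14990.4 / 1.564 = 9584.65 years ≈ 9585 annual layers.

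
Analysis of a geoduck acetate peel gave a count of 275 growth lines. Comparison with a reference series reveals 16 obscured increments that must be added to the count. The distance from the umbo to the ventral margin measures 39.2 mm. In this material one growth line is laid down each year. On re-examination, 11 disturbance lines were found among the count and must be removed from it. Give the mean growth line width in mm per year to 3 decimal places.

0.140 mm per year

True growth line count = 275 − 11 + 16 = 280.
Mean rate = 39.2 mm / 280 years ≈ 0.140 mm per year.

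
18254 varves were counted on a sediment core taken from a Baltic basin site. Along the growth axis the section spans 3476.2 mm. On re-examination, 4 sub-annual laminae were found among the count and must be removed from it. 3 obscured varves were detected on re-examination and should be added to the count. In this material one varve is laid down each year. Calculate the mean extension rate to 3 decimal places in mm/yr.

0.190 mm/yr

True varve count = 18254 − 4 + 3 = 18253.
3476.2 mm over 18253 years gives 3476.2 / 18253 ≈ 0.190 mm/yr.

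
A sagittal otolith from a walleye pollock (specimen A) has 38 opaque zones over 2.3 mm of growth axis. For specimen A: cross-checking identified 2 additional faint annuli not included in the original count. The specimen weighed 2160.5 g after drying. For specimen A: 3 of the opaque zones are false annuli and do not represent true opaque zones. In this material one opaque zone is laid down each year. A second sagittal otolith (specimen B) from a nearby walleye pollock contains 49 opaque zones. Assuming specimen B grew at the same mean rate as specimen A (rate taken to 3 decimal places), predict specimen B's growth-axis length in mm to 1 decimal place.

Specimen A: true opaque zone count = 38 − 3 + 2 = 37.
A: Extension rate ≈ 2.3 / 37 = 0.062 mm/year.
For B, 0.062 mm/year × 49 years = 3.0 mm.

3.0 mm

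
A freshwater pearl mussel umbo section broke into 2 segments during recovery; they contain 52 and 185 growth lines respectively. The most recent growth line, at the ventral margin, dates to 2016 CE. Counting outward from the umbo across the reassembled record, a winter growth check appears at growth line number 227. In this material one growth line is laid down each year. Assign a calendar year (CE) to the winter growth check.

2006 CE

Total growth lines = 52 + 185 = 237.
Between growth line 227 and the ventral margin there are 237 − 227 = 10 growth lines.
Counting back 10 years from 2016 CE places the winter growth check in 2016 − 10 = 2006 CE.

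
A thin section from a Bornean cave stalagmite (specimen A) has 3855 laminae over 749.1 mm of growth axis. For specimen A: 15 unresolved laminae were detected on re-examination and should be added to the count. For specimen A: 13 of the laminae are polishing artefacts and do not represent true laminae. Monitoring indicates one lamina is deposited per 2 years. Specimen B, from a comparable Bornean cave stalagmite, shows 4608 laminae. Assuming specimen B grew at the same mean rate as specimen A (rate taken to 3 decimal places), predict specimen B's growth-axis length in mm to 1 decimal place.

Specimen A: correcting the raw count gives 3855 − 13 + 15 = 3857 true laminae.
Specimen A: 3857 laminae at 2 years each span 3857 × 2 = 7714 years.
A: Extension rate ≈ 749.1 / 7714 = 0.097 mm per year.
Specimen B: at 2 years per lamina, 4608 × 2 = 9216 years. Length of B = 0.097 × 9216 = 894.0 mm.

894.0 mm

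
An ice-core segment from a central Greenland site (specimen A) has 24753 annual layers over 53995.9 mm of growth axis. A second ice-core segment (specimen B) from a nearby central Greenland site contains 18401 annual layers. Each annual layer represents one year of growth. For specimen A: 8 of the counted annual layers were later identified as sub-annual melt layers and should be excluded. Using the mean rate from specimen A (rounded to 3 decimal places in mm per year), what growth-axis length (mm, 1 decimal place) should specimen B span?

40151.0 mm

Specimen A: true annual layer count = 24753 − 8 = 24745.
A: Extension rate ≈ 53995.9 / 24745 = 2.182 mm per year.
Length of B = 2.182 × 18401 = 40151.0 mm.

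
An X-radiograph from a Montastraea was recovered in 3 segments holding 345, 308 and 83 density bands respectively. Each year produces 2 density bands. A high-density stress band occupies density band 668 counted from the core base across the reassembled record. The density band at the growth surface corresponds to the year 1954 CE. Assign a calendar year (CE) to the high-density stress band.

Total density bands = 345 + 308 + 83 = 736.
The high-density stress band sits at density band 668 from the core base, so 736 − 668 = 68 density bands formed after it.
Dividing by 2 density bands per year: 68 / 2 = 34 years.
The density band at the growth surface is 1954 CE, so the high-density stress band dates to 1954 − 34 = 1920 CE.

1920 CE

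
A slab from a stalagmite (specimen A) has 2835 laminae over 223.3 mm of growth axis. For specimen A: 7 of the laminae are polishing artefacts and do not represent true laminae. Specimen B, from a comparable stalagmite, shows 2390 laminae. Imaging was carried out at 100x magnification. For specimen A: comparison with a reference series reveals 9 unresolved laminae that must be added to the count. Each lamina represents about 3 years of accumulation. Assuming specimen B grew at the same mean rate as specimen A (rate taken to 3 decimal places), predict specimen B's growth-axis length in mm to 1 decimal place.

186.4 mm

Specimen A: adjusted count: 2835 − 7 + 9 = 2837 laminae.
Specimen A: 2837 laminae at 3 years each span 2837 × 3 = 8511 years.
A: Extension rate ≈ 223.3 / 8511 = 0.026 mm per year.
Specimen B: 2390 laminae at 3 years each span 2390 × 3 = 7170 years. For B, 0.026 mm/year × 7170 years = 186.4 mm.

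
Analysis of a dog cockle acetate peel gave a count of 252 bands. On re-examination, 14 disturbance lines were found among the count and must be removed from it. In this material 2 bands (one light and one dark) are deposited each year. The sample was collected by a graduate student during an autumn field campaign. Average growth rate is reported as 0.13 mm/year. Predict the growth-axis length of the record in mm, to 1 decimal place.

15.5 mm

After corrections the count is 252 − 14 = 238 bands.
Dividing by 2 bands per year: 238 / 2 = 119 years.
Length ≈ 0.13 × 119 = 15.5 mm.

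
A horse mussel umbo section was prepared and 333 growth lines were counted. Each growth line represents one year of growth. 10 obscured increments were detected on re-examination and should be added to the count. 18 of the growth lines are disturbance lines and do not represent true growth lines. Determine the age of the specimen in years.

325 years

Adjusted count: 333 − 18 + 10 = 325 growth lines.
With a one-to-one growth line periodicity this is 325 years.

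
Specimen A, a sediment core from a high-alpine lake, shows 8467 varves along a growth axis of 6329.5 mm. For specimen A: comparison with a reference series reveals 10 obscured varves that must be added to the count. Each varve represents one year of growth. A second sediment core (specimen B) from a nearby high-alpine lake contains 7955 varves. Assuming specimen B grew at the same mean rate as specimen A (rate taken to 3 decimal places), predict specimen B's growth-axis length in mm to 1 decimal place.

Specimen A: adjusted count: 8467 + 10 = 8477 varves.
A: Mean rate = 6329.5 mm / 8477 years ≈ 0.747 mm per year.
Length of B = 0.747 × 7955 = 5942.4 mm.

5942.4 mm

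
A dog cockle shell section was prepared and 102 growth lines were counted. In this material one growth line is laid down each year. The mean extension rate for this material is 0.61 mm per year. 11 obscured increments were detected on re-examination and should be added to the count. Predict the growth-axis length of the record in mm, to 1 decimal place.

True growth line count = 102 + 11 = 113.
Length ≈ 0.61 × 113 = 68.9 mm.

68.9 mm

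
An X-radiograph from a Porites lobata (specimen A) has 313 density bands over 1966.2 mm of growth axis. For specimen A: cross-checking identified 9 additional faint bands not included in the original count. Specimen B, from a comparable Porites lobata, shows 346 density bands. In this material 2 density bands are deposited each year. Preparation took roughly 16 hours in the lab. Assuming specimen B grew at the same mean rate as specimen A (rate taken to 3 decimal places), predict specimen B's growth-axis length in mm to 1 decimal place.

2112.7 mm

Specimen A: after corrections the count is 313 + 9 = 322 density bands.
Specimen A: with 2 density bands per year, 322 / 2 = 161 years.
A: Mean rate = 1966.2 mm / 161 years ≈ 12.212 mm/year.
Specimen B: 346 density bands at 2 per year is 346 / 2 = 173 years. B's length ≈ 12.212 × 173 = 2112.7 mm.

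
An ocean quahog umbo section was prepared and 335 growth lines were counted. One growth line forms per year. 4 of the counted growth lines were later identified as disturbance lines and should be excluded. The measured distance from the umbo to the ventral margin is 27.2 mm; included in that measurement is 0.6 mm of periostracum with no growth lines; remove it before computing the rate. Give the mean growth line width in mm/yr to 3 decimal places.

After corrections the count is 335 − 4 = 331 growth lines.
The growth record spans 27.2 − 0.6 = 26.6 mm.
Extension rate ≈ 26.6 / 331 = 0.080 mm/yr.

0.080 mm/yr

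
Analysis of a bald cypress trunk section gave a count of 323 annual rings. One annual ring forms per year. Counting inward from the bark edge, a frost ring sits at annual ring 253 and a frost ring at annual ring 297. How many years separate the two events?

44 yr

297 − 253 = 44 annual rings lie between the two events.
That is 44 years at one annual ring per year.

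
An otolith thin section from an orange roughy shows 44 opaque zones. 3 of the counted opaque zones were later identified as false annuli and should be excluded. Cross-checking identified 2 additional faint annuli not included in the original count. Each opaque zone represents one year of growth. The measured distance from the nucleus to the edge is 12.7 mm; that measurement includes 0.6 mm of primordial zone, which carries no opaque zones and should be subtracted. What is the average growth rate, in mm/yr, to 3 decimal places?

0.281 mm/yr

After corrections the count is 44 − 3 + 2 = 43 opaque zones.
Removing the 0.6 mm offcut leaves 12.7 − 0.6 = 12.1 mm.
12.1 mm over 43 years gives 12.1 / 43 ≈ 0.281 mm/yr.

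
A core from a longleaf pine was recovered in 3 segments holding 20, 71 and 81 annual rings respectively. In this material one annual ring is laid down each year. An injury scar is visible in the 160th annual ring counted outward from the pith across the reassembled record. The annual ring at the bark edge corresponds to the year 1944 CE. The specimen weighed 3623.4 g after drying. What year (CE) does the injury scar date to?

1932 CE

Total annual rings = 20 + 71 + 81 = 172.
Between annual ring 160 and the bark edge there are 172 − 160 = 12 annual rings.
1944 − 12 = 1932 CE.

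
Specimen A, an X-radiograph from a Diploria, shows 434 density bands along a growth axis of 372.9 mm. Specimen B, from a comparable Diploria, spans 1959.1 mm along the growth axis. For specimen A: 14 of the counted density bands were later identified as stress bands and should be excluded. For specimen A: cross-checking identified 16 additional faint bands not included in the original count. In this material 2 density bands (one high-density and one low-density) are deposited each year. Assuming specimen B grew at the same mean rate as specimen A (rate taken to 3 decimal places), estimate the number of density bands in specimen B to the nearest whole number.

Specimen A: adjusted count: 434 − 14 + 16 = 436 density bands.
Specimen A: with 2 density bands per year, 436 / 2 = 218 years.
A: 372.9 mm over 218 years gives 372.9 / 218 ≈ 1.711 mm per year.
For B, 1959.1 / 1.711 = 1145.00 years; at 2 density bands per year that is 1145.00 × 2 ≈ 2290 density bands.

2290 density bands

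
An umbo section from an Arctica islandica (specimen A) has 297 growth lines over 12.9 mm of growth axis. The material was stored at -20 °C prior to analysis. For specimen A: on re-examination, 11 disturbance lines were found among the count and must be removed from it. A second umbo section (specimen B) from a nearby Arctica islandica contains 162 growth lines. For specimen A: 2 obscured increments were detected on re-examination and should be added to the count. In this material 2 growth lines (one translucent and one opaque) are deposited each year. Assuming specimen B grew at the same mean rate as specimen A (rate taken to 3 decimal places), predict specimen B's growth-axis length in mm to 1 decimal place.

7.3 mm

Specimen A: true growth line count = 297 − 11 + 2 = 288.
Specimen A: 288 growth lines at 2 per year is 288 / 2 = 144 years.
A: Extension rate ≈ 12.9 / 144 = 0.090 mm per year.
Specimen B: dividing by 2 growth lines per year: 162 / 2 = 81 years. B's length ≈ 0.090 × 81 = 7.3 mm.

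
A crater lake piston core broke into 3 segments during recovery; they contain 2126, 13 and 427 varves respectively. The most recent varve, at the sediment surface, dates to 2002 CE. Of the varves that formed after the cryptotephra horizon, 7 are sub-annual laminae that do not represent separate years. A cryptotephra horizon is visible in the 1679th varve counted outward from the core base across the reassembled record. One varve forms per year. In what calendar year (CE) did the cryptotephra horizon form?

Total varves = 2126 + 13 + 427 = 2566.
The cryptotephra horizon sits at varve 1679 from the core base, so 2566 − 1679 = 887 varves formed after it.
Removing the 7 false varves leaves 887 − 7 = 880 true varves beyond the cryptotephra horizon.
2002 − 880 = 1122 CE.

1122 CE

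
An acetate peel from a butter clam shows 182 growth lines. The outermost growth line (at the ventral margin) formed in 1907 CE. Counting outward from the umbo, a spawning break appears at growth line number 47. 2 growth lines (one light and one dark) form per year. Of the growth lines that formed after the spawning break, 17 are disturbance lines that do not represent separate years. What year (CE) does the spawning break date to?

The spawning break sits at growth line 47 from the umbo, so 182 − 47 = 135 growth lines formed after it.
Excluding 17 false growth lines: 135 − 17 = 118.
With 2 growth lines per year, 118 / 2 = 59 years.
1907 − 59 = 1848 CE.

1848 CE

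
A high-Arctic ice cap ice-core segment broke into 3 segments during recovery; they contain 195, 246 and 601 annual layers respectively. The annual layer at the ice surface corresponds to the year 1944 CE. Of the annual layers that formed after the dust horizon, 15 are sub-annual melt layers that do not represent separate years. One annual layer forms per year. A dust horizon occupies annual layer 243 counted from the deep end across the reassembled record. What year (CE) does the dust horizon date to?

Total annual layers = 195 + 246 + 601 = 1042.
The dust horizon sits at annual layer 243 from the deep end, so 1042 − 243 = 799 annual layers formed after it.
Removing the 15 false annual layers leaves 799 − 15 = 784 true annual layers beyond the dust horizon.
The annual layer at the ice surface is 1944 CE, so the dust horizon dates to 1944 − 784 = 1160 CE.

1160 CE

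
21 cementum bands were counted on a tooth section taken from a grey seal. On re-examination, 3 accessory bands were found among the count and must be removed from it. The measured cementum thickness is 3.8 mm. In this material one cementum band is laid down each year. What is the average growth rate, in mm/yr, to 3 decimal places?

Correcting the raw count gives 21 − 3 = 18 true cementum bands.
Extension rate ≈ 3.8 / 18 = 0.211 mm/yr.

0.211 mm/yr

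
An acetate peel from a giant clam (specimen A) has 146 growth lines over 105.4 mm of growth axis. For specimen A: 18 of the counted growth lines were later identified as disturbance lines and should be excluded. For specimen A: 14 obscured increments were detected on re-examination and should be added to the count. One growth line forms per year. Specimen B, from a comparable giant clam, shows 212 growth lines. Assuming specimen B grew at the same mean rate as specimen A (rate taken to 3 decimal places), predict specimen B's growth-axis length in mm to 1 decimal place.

157.3 mm

Specimen A: correcting the raw count gives 146 − 18 + 14 = 142 true growth lines.
A: 105.4 mm over 142 years gives 105.4 / 142 ≈ 0.742 mm/yr.
For B, 0.742 mm/year × 212 years = 157.3 mm.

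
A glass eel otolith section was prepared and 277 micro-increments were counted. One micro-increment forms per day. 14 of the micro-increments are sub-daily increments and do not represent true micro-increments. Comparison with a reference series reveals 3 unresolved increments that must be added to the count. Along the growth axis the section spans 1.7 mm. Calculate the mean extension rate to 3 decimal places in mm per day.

Correcting the raw count gives 277 − 14 + 3 = 266 true micro-increments.
Extension rate ≈ 1.7 / 266 = 0.006 mm per day.

0.006 mm per day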